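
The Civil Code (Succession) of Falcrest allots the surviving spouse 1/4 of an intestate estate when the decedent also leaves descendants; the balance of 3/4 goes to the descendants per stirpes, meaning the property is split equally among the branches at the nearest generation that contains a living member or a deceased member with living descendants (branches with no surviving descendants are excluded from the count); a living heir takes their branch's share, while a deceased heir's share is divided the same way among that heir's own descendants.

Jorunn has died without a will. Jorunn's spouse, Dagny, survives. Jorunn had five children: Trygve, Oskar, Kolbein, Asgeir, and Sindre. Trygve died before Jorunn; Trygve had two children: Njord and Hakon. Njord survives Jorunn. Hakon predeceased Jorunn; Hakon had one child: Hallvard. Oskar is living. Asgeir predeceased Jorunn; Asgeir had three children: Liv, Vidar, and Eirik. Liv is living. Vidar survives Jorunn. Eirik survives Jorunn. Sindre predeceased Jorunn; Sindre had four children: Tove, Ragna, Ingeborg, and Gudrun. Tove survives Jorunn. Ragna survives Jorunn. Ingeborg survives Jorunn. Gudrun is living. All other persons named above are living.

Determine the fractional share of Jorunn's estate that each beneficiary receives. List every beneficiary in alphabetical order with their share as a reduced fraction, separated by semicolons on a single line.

Dagny, as surviving spouse, takes 1/4.
The remaining 3/4 passes to Jorunn's descendants per stirpes.
The 3/4 is divided into 5 equal shares of 3/20 among Trygve, Oskar, Kolbein, Asgeir, Sindre.
Trygve predeceased; the 3/20 allotted to Trygve's branch passes to Trygve's issue by representation.
The 3/20 is divided into 2 equal shares of 3/40 among Njord, Hakon.
Njord is living and takes 3/40.
Hakon predeceased; the 3/40 allotted to Hakon's branch passes to Hakon's issue by representation.
Hallvard is the sole taker at this level and receives the full 3/40.
Oskar is living and takes 3/20.
Kolbein is living and takes 3/20.
Asgeir predeceased; the 3/20 allotted to Asgeir's branch passes to Asgeir's issue by representation.
The 3/20 is divided into 3 equal shares of 1/20 among Liv, Vidar, Eirik.
Liv is living and takes 1/20.
Vidar is living and takes 1/20.
Eirik is living and takes 1/20.
Sindre predeceased; the 3/20 allotted to Sindre's branch passes to Sindre's issue by representation.
The 3/20 is divided into 4 equal shares of 3/80 among Tove, Ragna, Ingeborg, Gudrun.
Tove is living and takes 3/80.
Ragna is living and takes 3/80.
Ingeborg is living and takes 3/80.
Gudrun is living and takes 3/80.

Dagny 1/4; Eirik 1/20; Gudrun 3/80; Hallvard 3/40; Ingeborg 3/80; Kolbein 3/20; Liv 1/20; Njord 3/40; Oskar 3/20; Ragna 3/80; Tove 3/80; Vidar 1/20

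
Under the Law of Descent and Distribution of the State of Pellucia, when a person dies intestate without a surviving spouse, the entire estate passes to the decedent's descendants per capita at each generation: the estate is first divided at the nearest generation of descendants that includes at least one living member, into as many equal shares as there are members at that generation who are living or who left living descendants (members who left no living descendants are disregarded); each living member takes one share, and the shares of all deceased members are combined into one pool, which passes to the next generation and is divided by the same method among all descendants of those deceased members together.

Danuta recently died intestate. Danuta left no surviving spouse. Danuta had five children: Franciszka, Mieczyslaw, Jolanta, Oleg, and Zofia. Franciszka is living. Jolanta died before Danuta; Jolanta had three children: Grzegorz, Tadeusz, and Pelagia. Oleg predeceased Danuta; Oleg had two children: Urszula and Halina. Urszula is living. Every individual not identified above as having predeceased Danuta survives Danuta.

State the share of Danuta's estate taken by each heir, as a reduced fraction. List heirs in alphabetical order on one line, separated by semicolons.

Franciszka 1/5; Grzegorz 2/25; Halina 2/25; Mieczyslaw 1/5; Pelagia 2/25; Tadeusz 2/25; Urszula 2/25; Zofia 1/5

There is no surviving spouse, so the entire estate passes to Danuta's descendants per capita at each generation.
At generation 1 (Franciszka, Mieczyslaw, Jolanta, Oleg, Zofia) there are 5 shares of (1)/5 = 1/5 each.
Living: Franciszka, Mieczyslaw, and Zofia — each takes 1/5.
Deceased: Jolanta and Oleg. Their combined 2/5 is pooled and carried to generation 2.
At generation 2 (Grzegorz, Tadeusz, Pelagia, Urszula, Halina) there are 5 shares of (2/5)/5 = 2/25 each.
Living: Grzegorz, Tadeusz, Pelagia, Urszula, and Halina — each takes 2/25.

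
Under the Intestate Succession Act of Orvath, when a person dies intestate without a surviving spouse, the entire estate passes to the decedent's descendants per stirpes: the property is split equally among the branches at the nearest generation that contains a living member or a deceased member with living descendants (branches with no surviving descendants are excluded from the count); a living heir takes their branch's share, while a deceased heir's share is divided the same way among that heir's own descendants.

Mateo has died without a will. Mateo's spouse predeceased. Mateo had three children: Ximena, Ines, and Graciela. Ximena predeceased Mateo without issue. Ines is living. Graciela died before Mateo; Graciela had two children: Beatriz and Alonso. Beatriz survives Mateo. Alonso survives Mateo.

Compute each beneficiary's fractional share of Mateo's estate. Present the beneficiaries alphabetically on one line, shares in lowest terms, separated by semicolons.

Alonso 1/4; Beatriz 1/4; Ines 1/2

There is no surviving spouse, so the entire estate passes to Mateo's descendants per stirpes.
Ximena left no surviving issue, so that branch lapses and is disregarded.
The estate is divided into 2 equal shares of 1/2 among Ines, Graciela.
Ines is living and takes 1/2.
Graciela predeceased; the 1/2 allotted to Graciela's branch passes to Graciela's issue by representation.
The 1/2 is divided into 2 equal shares of 1/4 among Beatriz, Alonso.
Beatriz is living and takes 1/4.
Alonso is living and takes 1/4.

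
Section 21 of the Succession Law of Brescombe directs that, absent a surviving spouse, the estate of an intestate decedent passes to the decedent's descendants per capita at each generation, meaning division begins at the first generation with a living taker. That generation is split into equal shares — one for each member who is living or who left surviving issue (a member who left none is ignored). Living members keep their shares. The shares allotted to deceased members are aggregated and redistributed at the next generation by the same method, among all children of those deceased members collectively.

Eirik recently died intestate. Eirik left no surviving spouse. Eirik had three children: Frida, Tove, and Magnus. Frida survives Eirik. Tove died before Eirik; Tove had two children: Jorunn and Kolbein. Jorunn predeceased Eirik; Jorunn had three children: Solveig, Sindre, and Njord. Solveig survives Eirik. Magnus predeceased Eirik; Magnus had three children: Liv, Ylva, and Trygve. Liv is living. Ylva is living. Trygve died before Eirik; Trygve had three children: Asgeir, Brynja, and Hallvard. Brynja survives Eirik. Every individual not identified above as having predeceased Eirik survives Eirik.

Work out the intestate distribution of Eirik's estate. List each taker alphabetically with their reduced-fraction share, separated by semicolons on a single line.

There is no surviving spouse, so the entire estate passes to Eirik's descendants per capita at each generation.
At generation 1 (Frida, Tove, Magnus) there are 3 shares of (1)/3 = 1/3 each.
Living: Frida — each takes 1/3.
Deceased: Tove and Magnus. Their combined 2/3 is pooled and carried to generation 2.
At generation 2 (Jorunn, Kolbein, Liv, Ylva, Trygve) there are 5 shares of (2/3)/5 = 2/15 each.
Living: Kolbein, Liv, and Ylva — each takes 2/15.
Deceased: Jorunn and Trygve. Their combined 4/15 is pooled and carried to generation 3.
At generation 3 (Solveig, Sindre, Njord, Asgeir, Brynja, Hallvard) there are 6 shares of (4/15)/6 = 2/45 each.
Living: Solveig, Sindre, Njord, Asgeir, Brynja, and Hallvard — each takes 2/45.

Asgeir 2/45; Brynja 2/45; Frida 1/3; Hallvard 2/45; Kolbein 2/15; Liv 2/15; Njord 2/45; Sindre 2/45; Solveig 2/45; Ylva 2/15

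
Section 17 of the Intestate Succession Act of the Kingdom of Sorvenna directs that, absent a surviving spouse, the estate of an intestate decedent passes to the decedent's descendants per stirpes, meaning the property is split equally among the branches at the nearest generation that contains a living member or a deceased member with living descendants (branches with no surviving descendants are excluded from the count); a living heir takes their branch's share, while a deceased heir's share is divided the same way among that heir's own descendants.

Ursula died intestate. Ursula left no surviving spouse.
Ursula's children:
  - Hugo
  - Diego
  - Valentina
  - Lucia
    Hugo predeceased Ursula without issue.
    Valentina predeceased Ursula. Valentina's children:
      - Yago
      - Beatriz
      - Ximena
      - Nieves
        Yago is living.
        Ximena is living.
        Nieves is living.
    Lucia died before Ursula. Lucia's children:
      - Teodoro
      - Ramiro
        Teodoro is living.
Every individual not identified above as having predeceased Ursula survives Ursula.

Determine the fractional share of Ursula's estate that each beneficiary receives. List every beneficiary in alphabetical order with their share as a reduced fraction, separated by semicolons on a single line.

Beatriz 1/12; Diego 1/3; Nieves 1/12; Ramiro 1/6; Teodoro 1/6; Ximena 1/12; Yago 1/12

There is no surviving spouse, so the entire estate passes to Ursula's descendants per stirpes.
Hugo left no surviving issue, so that branch lapses and is disregarded.
The estate is divided into 3 equal shares of 1/3 among Diego, Valentina, Lucia.
Diego is living and takes 1/3.
Valentina predeceased; the 1/3 allotted to Valentina's branch passes to Valentina's issue by representation.
The 1/3 is divided into 4 equal shares of 1/12 among Yago, Beatriz, Ximena, Nieves.
Yago is living and takes 1/12.
Beatriz is living and takes 1/12.
Ximena is living and takes 1/12.
Nieves is living and takes 1/12.
Lucia predeceased; the 1/3 allotted to Lucia's branch passes to Lucia's issue by representation.
The 1/3 is divided into 2 equal shares of 1/6 among Teodoro, Ramiro.
Teodoro is living and takes 1/6.
Ramiro is living and takes 1/6.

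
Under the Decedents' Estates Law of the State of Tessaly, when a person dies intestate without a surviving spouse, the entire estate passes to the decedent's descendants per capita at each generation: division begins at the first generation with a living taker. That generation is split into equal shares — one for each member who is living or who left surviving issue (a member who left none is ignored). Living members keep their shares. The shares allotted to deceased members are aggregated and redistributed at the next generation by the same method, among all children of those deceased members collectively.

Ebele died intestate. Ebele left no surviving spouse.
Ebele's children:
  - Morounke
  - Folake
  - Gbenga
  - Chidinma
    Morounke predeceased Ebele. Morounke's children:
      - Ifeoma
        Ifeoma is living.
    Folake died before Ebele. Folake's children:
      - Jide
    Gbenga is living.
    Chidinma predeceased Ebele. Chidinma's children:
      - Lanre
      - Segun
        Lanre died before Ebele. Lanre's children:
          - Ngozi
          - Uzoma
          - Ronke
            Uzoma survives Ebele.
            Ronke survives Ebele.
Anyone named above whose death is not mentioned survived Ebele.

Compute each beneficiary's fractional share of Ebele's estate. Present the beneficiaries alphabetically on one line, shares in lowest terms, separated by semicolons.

Gbenga 1/4; Ifeoma 3/16; Jide 3/16; Ngozi 1/16; Ronke 1/16; Segun 3/16; Uzoma 1/16

There is no surviving spouse, so the entire estate passes to Ebele's descendants per capita at each generation.
At generation 1 (Morounke, Folake, Gbenga, Chidinma) there are 4 shares of (1)/4 = 1/4 each.
Living: Gbenga — each takes 1/4.
Deceased: Morounke, Folake, and Chidinma. Their combined 3/4 is pooled and carried to generation 2.
At generation 2 (Ifeoma, Jide, Lanre, Segun) there are 4 shares of (3/4)/4 = 3/16 each.
Living: Ifeoma, Jide, and Segun — each takes 3/16.
Deceased: Lanre. That 3/16 share is carried to generation 3.
At generation 3 (Ngozi, Uzoma, Ronke) there are 3 shares of (3/16)/3 = 1/16 each.
Living: Ngozi, Uzoma, and Ronke — each takes 1/16.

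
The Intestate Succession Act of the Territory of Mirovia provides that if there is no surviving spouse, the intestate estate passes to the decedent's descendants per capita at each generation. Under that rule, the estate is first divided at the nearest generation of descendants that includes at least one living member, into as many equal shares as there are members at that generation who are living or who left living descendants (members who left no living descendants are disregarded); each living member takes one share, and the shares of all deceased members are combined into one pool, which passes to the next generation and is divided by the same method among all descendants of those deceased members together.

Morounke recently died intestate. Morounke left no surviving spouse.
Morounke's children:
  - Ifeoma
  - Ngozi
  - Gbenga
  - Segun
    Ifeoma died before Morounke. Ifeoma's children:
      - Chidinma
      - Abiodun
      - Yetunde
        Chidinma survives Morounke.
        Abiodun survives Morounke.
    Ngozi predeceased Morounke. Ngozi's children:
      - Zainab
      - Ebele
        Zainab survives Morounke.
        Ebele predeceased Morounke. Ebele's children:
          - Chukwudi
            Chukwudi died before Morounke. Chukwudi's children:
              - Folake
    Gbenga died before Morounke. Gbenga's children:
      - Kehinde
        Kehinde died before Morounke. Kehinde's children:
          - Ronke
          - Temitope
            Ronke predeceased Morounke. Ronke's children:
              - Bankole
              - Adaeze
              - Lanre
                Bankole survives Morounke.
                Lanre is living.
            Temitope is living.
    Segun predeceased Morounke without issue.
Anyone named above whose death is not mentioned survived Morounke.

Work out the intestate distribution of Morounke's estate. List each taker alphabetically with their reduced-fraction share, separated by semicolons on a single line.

Abiodun 1/6; Adaeze 1/18; Bankole 1/18; Chidinma 1/6; Folake 1/18; Lanre 1/18; Temitope 1/9; Yetunde 1/6; Zainab 1/6

There is no surviving spouse, so the entire estate passes to Morounke's descendants per capita at each generation.
No one at generation 1 (Ifeoma, Ngozi, Gbenga) is living; moving to the next generation.
At generation 2 (Chidinma, Abiodun, Yetunde, Zainab, Ebele, Kehinde) there are 6 shares of (1)/6 = 1/6 each.
Living: Chidinma, Abiodun, Yetunde, and Zainab — each takes 1/6.
Deceased: Ebele and Kehinde. Their combined 1/3 is pooled and carried to generation 3.
At generation 3 (Chukwudi, Ronke, Temitope) there are 3 shares of (1/3)/3 = 1/9 each.
Living: Temitope — each takes 1/9.
Deceased: Chukwudi and Ronke. Their combined 2/9 is pooled and carried to generation 4.
At generation 4 (Folake, Bankole, Adaeze, Lanre) there are 4 shares of (2/9)/4 = 1/18 each.
Living: Folake, Bankole, Adaeze, and Lanre — each takes 1/18.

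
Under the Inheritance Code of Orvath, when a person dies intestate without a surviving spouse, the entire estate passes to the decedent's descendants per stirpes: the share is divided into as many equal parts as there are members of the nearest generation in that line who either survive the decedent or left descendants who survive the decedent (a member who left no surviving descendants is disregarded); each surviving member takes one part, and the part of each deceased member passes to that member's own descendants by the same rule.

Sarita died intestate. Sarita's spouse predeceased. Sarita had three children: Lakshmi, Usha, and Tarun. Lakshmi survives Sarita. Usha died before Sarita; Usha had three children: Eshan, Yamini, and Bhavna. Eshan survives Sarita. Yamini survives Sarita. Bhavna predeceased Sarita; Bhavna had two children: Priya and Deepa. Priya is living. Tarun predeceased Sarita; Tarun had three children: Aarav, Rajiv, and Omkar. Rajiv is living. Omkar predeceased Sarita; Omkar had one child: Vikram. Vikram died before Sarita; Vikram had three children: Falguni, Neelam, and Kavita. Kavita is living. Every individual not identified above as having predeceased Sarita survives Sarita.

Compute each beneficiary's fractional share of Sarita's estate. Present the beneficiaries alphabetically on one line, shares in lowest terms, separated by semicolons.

There is no surviving spouse, so the entire estate passes to Sarita's descendants per stirpes.
The estate is divided into 3 equal shares of 1/3 among Lakshmi, Usha, Tarun.
Lakshmi is living and takes 1/3.
Usha predeceased; the 1/3 allotted to Usha's branch passes to Usha's issue by representation.
The 1/3 is divided into 3 equal shares of 1/9 among Eshan, Yamini, Bhavna.
Eshan is living and takes 1/9.
Yamini is living and takes 1/9.
Bhavna predeceased; the 1/9 allotted to Bhavna's branch passes to Bhavna's issue by representation.
The 1/9 is divided into 2 equal shares of 1/18 among Priya, Deepa.
Priya is living and takes 1/18.
Deepa is living and takes 1/18.
Tarun predeceased; the 1/3 allotted to Tarun's branch passes to Tarun's issue by representation.
The 1/3 is divided into 3 equal shares of 1/9 among Aarav, Rajiv, Omkar.
Aarav is living and takes 1/9.
Rajiv is living and takes 1/9.
Omkar predeceased; the 1/9 allotted to Omkar's branch passes to Omkar's issue by representation.
Vikram's line is the sole branch at this level, so the full 1/9 passes to Vikram's issue by representation.
The 1/9 is divided into 3 equal shares of 1/27 among Falguni, Neelam, Kavita.
Falguni is living and takes 1/27.
Neelam is living and takes 1/27.
Kavita is living and takes 1/27.

Aarav 1/9; Deepa 1/18; Eshan 1/9; Falguni 1/27; Kavita 1/27; Lakshmi 1/3; Neelam 1/27; Priya 1/18; Rajiv 1/9; Yamini 1/9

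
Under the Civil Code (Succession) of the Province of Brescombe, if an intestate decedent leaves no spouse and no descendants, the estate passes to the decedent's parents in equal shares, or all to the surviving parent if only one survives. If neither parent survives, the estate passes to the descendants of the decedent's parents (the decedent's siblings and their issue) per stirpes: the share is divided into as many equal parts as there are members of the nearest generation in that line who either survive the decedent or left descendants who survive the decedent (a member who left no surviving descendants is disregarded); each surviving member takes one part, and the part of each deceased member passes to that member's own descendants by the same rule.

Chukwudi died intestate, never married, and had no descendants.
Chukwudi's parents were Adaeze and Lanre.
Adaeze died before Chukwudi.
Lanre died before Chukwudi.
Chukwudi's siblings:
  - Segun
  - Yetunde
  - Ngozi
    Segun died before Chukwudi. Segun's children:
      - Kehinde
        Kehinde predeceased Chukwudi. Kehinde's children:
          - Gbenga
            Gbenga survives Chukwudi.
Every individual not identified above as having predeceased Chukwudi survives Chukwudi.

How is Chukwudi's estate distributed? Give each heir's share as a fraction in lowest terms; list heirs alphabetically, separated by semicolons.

Gbenga 1/3; Ngozi 1/3; Yetunde 1/3

Neither parent survives and there are no descendants, so the estate passes to Chukwudi's siblings and their issue per stirpes.
The estate is divided into 3 equal shares of 1/3 among Segun, Yetunde, Ngozi.
Segun predeceased; the 1/3 allotted to Segun's branch passes to Segun's issue by representation.
Kehinde's line is the sole branch at this level, so the full 1/3 passes to Kehinde's issue by representation.
Gbenga is the sole taker at this level and receives the full 1/3.
Yetunde is living and takes 1/3.
Ngozi is living and takes 1/3.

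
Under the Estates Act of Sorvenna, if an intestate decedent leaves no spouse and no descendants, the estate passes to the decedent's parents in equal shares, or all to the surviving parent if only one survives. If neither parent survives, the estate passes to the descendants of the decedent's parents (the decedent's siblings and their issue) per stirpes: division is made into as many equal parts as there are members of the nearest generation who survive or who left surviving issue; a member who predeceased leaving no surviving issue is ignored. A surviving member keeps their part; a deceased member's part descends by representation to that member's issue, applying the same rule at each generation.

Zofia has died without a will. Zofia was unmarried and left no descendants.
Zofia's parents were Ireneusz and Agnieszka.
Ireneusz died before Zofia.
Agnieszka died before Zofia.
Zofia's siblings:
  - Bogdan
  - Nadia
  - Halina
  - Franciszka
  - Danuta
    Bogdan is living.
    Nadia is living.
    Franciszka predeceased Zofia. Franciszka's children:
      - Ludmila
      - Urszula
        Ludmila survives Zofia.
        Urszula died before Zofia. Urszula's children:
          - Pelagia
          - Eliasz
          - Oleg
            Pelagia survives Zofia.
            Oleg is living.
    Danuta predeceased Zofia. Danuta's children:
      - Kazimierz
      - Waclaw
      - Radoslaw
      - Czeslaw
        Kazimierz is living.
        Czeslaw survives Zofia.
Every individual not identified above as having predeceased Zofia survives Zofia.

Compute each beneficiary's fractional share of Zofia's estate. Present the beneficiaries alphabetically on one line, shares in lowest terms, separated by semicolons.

Bogdan 1/5; Czeslaw 1/20; Eliasz 1/30; Halina 1/5; Kazimierz 1/20; Ludmila 1/10; Nadia 1/5; Oleg 1/30; Pelagia 1/30; Radoslaw 1/20; Waclaw 1/20

Neither parent survives and there are no descendants, so the estate passes to Zofia's siblings and their issue per stirpes.
The estate is divided into 5 equal shares of 1/5 among Bogdan, Nadia, Halina, Franciszka, Danuta.
Bogdan is living and takes 1/5.
Nadia is living and takes 1/5.
Halina is living and takes 1/5.
Franciszka predeceased; the 1/5 allotted to Franciszka's branch passes to Franciszka's issue by representation.
The 1/5 is divided into 2 equal shares of 1/10 among Ludmila, Urszula.
Ludmila is living and takes 1/10.
Urszula predeceased; the 1/10 allotted to Urszula's branch passes to Urszula's issue by representation.
The 1/10 is divided into 3 equal shares of 1/30 among Pelagia, Eliasz, Oleg.
Pelagia is living and takes 1/30.
Eliasz is living and takes 1/30.
Oleg is living and takes 1/30.
Danuta predeceased; the 1/5 allotted to Danuta's branch passes to Danuta's issue by representation.
The 1/5 is divided into 4 equal shares of 1/20 among Kazimierz, Waclaw, Radoslaw, Czeslaw.
Kazimierz is living and takes 1/20.
Waclaw is living and takes 1/20.
Radoslaw is living and takes 1/20.
Czeslaw is living and takes 1/20.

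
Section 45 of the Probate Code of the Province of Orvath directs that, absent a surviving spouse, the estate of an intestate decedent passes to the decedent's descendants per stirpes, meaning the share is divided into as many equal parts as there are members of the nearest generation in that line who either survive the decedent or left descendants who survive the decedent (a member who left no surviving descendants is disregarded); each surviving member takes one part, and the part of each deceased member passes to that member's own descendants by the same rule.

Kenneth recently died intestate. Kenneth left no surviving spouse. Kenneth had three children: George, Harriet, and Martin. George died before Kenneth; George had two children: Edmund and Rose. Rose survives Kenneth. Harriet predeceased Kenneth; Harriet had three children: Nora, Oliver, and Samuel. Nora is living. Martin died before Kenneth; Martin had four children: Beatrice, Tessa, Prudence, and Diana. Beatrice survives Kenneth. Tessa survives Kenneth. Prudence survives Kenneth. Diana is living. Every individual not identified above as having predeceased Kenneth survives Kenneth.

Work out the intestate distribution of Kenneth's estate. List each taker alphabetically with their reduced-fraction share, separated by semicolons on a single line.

Beatrice 1/12; Diana 1/12; Edmund 1/6; Nora 1/9; Oliver 1/9; Prudence 1/12; Rose 1/6; Samuel 1/9; Tessa 1/12

There is no surviving spouse, so the entire estate passes to Kenneth's descendants per stirpes.
The estate is divided into 3 equal shares of 1/3 among George, Harriet, Martin.
George predeceased; the 1/3 allotted to George's branch passes to George's issue by representation.
The 1/3 is divided into 2 equal shares of 1/6 among Edmund, Rose.
Edmund is living and takes 1/6.
Rose is living and takes 1/6.
Harriet predeceased; the 1/3 allotted to Harriet's branch passes to Harriet's issue by representation.
The 1/3 is divided into 3 equal shares of 1/9 among Nora, Oliver, Samuel.
Nora is living and takes 1/9.
Oliver is living and takes 1/9.
Samuel is living and takes 1/9.
Martin predeceased; the 1/3 allotted to Martin's branch passes to Martin's issue by representation.
The 1/3 is divided into 4 equal shares of 1/12 among Beatrice, Tessa, Prudence, Diana.
Beatrice is living and takes 1/12.
Tessa is living and takes 1/12.
Prudence is living and takes 1/12.
Diana is living and takes 1/12.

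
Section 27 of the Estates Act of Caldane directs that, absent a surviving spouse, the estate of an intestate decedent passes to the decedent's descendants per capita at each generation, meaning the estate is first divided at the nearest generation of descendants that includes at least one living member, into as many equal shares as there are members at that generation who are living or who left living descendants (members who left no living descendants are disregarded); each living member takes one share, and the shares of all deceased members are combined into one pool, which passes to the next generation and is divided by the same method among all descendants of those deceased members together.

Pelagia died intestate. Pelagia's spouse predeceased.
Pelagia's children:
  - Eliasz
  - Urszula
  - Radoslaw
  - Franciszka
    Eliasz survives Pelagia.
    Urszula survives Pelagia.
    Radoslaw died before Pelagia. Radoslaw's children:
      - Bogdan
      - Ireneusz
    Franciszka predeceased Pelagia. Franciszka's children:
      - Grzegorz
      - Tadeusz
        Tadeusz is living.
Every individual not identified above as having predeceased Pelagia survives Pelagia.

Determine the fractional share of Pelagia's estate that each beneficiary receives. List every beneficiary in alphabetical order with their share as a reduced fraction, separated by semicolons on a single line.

There is no surviving spouse, so the entire estate passes to Pelagia's descendants per capita at each generation.
At generation 1 (Eliasz, Urszula, Radoslaw, Franciszka) there are 4 shares of (1)/4 = 1/4 each.
Living: Eliasz and Urszula — each takes 1/4.
Deceased: Radoslaw and Franciszka. Their combined 1/2 is pooled and carried to generation 2.
At generation 2 (Bogdan, Ireneusz, Grzegorz, Tadeusz) there are 4 shares of (1/2)/4 = 1/8 each.
Living: Bogdan, Ireneusz, Grzegorz, and Tadeusz — each takes 1/8.

Bogdan 1/8; Eliasz 1/4; Grzegorz 1/8; Ireneusz 1/8; Tadeusz 1/8; Urszula 1/4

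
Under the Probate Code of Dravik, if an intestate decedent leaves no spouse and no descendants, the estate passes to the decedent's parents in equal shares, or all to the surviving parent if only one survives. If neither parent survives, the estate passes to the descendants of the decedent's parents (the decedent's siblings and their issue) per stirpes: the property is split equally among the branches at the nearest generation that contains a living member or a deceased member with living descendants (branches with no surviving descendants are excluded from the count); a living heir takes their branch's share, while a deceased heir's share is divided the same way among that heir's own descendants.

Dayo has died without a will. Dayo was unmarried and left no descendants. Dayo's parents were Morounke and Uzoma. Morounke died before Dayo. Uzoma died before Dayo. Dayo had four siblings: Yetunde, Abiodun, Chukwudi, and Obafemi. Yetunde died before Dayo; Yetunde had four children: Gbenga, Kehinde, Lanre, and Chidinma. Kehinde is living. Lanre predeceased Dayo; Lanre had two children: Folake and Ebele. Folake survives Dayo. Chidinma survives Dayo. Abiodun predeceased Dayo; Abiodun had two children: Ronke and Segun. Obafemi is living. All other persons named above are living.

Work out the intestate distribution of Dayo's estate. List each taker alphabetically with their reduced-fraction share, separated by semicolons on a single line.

Neither parent survives and there are no descendants, so the estate passes to Dayo's siblings and their issue per stirpes.
The estate is divided into 4 equal shares of 1/4 among Yetunde, Abiodun, Chukwudi, Obafemi.
Yetunde predeceased; the 1/4 allotted to Yetunde's branch passes to Yetunde's issue by representation.
The 1/4 is divided into 4 equal shares of 1/16 among Gbenga, Kehinde, Lanre, Chidinma.
Gbenga is living and takes 1/16.
Kehinde is living and takes 1/16.
Lanre predeceased; the 1/16 allotted to Lanre's branch passes to Lanre's issue by representation.
The 1/16 is divided into 2 equal shares of 1/32 among Folake, Ebele.
Folake is living and takes 1/32.
Ebele is living and takes 1/32.
Chidinma is living and takes 1/16.
Abiodun predeceased; the 1/4 allotted to Abiodun's branch passes to Abiodun's issue by representation.
The 1/4 is divided into 2 equal shares of 1/8 among Ronke, Segun.
Ronke is living and takes 1/8.
Segun is living and takes 1/8.
Chukwudi is living and takes 1/4.
Obafemi is living and takes 1/4.

Chidinma 1/16; Chukwudi 1/4; Ebele 1/32; Folake 1/32; Gbenga 1/16; Kehinde 1/16; Obafemi 1/4; Ronke 1/8; Segun 1/8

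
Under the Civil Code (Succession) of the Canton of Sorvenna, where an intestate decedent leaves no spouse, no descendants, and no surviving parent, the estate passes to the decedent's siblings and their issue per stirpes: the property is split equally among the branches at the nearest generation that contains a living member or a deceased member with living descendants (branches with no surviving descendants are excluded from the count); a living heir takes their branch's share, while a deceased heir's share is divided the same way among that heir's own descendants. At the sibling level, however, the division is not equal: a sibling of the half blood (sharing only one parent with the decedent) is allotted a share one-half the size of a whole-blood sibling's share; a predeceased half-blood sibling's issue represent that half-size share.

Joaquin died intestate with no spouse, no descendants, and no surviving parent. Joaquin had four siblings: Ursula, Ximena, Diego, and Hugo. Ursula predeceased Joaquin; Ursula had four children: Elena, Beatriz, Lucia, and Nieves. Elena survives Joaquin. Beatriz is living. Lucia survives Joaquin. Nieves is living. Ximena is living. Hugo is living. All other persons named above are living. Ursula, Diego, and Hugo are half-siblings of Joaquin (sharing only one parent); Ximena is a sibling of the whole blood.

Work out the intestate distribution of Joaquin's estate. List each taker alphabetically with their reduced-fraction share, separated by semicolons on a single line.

No spouse, descendants, or parent survives, so the estate passes to Joaquin's siblings per stirpes.
Half-blood siblings count for one-half the weight of whole-blood siblings at the initial division.
Dividing 1 in proportion to weights (total weight 5/2): Ursula (weight 1/2) → 1/5; Ximena (weight 1) → 2/5; Diego (weight 1/2) → 1/5; Hugo (weight 1/2) → 1/5.
Ursula predeceased; the 1/5 allotted to Ursula's branch passes to Ursula's issue by representation.
The 1/5 is divided into 4 equal shares of 1/20 among Elena, Beatriz, Lucia, Nieves.
Elena is living and takes 1/20.
Beatriz is living and takes 1/20.
Lucia is living and takes 1/20.
Nieves is living and takes 1/20.
Ximena is living and takes 2/5.
Diego is living and takes 1/5.
Hugo is living and takes 1/5.

Beatriz 1/20; Diego 1/5; Elena 1/20; Hugo 1/5; Lucia 1/20; Nieves 1/20; Ximena 2/5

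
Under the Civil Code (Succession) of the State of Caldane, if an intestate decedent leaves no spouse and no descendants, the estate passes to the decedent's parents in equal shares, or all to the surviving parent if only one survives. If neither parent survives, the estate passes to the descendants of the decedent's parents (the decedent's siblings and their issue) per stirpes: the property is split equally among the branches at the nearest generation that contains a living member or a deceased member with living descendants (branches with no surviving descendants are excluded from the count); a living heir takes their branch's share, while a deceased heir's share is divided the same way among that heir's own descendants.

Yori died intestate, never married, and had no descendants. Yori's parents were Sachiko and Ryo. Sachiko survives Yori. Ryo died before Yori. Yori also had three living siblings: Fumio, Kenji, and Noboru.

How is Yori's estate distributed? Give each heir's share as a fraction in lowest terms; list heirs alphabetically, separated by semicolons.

Only one parent, Sachiko, survives, so Sachiko takes the entire estate. The siblings take nothing because a surviving parent has priority.

Sachiko 1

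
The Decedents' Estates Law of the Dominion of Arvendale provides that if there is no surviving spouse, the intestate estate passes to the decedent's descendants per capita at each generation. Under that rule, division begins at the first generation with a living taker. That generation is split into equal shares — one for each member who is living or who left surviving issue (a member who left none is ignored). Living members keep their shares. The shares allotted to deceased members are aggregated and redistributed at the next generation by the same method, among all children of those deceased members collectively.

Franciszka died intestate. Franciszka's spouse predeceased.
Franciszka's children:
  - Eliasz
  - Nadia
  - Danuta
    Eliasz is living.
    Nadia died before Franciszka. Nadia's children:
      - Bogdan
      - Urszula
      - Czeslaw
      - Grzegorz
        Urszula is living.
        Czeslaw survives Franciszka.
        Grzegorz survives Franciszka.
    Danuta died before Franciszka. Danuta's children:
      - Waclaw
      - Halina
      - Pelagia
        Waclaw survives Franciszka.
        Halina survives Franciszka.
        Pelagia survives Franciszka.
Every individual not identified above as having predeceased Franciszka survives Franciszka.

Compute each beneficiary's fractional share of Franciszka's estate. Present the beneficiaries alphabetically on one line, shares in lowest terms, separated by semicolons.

There is no surviving spouse, so the entire estate passes to Franciszka's descendants per capita at each generation.
At generation 1 (Eliasz, Nadia, Danuta) there are 3 shares of (1)/3 = 1/3 each.
Living: Eliasz — each takes 1/3.
Deceased: Nadia and Danuta. Their combined 2/3 is pooled and carried to generation 2.
At generation 2 (Bogdan, Urszula, Czeslaw, Grzegorz, Waclaw, Halina, Pelagia) there are 7 shares of (2/3)/7 = 2/21 each.
Living: Bogdan, Urszula, Czeslaw, Grzegorz, Waclaw, Halina, and Pelagia — each takes 2/21.

Bogdan 2/21; Czeslaw 2/21; Eliasz 1/3; Grzegorz 2/21; Halina 2/21; Pelagia 2/21; Urszula 2/21; Waclaw 2/21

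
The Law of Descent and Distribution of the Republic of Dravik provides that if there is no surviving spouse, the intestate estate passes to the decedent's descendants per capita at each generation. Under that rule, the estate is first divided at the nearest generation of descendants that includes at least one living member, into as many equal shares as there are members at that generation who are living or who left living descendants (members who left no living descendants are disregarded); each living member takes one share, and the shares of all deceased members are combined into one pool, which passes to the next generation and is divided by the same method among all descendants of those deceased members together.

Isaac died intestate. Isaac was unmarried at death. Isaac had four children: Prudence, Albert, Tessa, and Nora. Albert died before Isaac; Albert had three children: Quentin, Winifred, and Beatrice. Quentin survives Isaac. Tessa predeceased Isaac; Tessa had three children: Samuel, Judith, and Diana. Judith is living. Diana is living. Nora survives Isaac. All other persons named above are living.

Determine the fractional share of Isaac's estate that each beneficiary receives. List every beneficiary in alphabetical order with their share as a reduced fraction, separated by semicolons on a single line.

There is no surviving spouse, so the entire estate passes to Isaac's descendants per capita at each generation.
At generation 1 (Prudence, Albert, Tessa, Nora) there are 4 shares of (1)/4 = 1/4 each.
Living: Prudence and Nora — each takes 1/4.
Deceased: Albert and Tessa. Their combined 1/2 is pooled and carried to generation 2.
At generation 2 (Quentin, Winifred, Beatrice, Samuel, Judith, Diana) there are 6 shares of (1/2)/6 = 1/12 each.
Living: Quentin, Winifred, Beatrice, Samuel, Judith, and Diana — each takes 1/12.

Beatrice 1/12; Diana 1/12; Judith 1/12; Nora 1/4; Prudence 1/4; Quentin 1/12; Samuel 1/12; Winifred 1/12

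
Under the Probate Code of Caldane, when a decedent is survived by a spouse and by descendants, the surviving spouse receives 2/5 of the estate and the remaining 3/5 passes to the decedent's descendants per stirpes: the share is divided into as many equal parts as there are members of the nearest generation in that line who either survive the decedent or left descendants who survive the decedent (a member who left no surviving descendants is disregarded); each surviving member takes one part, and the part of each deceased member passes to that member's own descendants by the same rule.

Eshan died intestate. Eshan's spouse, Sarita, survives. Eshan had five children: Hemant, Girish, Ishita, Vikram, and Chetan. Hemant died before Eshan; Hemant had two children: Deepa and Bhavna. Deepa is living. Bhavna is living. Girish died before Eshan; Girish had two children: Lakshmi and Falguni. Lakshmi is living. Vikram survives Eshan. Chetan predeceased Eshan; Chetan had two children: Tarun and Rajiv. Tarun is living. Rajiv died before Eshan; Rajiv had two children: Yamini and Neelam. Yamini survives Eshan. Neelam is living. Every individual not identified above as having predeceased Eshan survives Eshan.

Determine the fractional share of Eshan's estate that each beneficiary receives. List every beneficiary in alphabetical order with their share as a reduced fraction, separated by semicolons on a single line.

Bhavna 3/50; Deepa 3/50; Falguni 3/50; Ishita 3/25; Lakshmi 3/50; Neelam 3/100; Sarita 2/5; Tarun 3/50; Vikram 3/25; Yamini 3/100

Sarita, as surviving spouse, takes 2/5.
The remaining 3/5 passes to Eshan's descendants per stirpes.
The 3/5 is divided into 5 equal shares of 3/25 among Hemant, Girish, Ishita, Vikram, Chetan.
Hemant predeceased; the 3/25 allotted to Hemant's branch passes to Hemant's issue by representation.
The 3/25 is divided into 2 equal shares of 3/50 among Deepa, Bhavna.
Deepa is living and takes 3/50.
Bhavna is living and takes 3/50.
Girish predeceased; the 3/25 allotted to Girish's branch passes to Girish's issue by representation.
The 3/25 is divided into 2 equal shares of 3/50 among Lakshmi, Falguni.
Lakshmi is living and takes 3/50.
Falguni is living and takes 3/50.
Ishita is living and takes 3/25.
Vikram is living and takes 3/25.
Chetan predeceased; the 3/25 allotted to Chetan's branch passes to Chetan's issue by representation.
The 3/25 is divided into 2 equal shares of 3/50 among Tarun, Rajiv.
Tarun is living and takes 3/50.
Rajiv predeceased; the 3/50 allotted to Rajiv's branch passes to Rajiv's issue by representation.
The 3/50 is divided into 2 equal shares of 3/100 among Yamini, Neelam.
Yamini is living and takes 3/100.
Neelam is living and takes 3/100.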